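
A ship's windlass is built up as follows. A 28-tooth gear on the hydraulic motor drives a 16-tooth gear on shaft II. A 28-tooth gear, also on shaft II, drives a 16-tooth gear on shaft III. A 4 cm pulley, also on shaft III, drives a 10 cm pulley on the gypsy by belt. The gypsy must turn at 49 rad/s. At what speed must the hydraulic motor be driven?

40 rad/s

Overall ratio R = 0.57143 × 0.57143 × 2.5 = 0.81633.
Required input speed = output speed × R = 49 × 0.81633 = 40 rad/s.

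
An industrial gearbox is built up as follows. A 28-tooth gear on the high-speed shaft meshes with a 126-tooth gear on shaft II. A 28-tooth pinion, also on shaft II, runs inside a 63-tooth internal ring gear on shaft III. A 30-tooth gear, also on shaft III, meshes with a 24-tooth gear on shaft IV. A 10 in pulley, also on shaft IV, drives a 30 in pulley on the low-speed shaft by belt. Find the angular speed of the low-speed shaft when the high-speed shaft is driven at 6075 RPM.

Gear mesh: ratio = 126/28 = 4.5, so shaft II turns at 6075 / 4.5 = 1350 RPM.
Internal gear: ratio = 63/28 = 2.25, so shaft III turns at 1350 / 2.25 = 600 RPM.
Gear mesh: ratio = 24/30 = 0.8, so shaft IV turns at 600 / 0.8 = 750 RPM.
Belt: ratio = 30/10 = 3, so the low-speed shaft turns at 750 / 3 = 250 RPM.

250 RPM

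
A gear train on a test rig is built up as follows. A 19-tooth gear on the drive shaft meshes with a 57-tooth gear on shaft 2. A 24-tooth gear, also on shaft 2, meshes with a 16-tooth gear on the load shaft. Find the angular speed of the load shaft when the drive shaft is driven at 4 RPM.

2 RPM

Gear mesh: ratio = 57/19 = 3, so shaft 2 turns at 4 / 3 = 1.3333 RPM.
Gear mesh: ratio = 16/24 = 0.66667, so the load shaft turns at 1.3333 / 0.66667 = 2 RPM.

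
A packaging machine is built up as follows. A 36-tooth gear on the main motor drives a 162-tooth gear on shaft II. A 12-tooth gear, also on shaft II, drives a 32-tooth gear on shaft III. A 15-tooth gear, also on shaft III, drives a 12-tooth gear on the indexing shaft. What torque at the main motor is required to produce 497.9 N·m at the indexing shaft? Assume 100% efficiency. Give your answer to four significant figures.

Overall ratio R = 4.5 × 2.6667 × 0.8 = 9.6.
Input torque = output torque / R = 497.9 / 9.6 = 51.865 N·m.

51.86 N·m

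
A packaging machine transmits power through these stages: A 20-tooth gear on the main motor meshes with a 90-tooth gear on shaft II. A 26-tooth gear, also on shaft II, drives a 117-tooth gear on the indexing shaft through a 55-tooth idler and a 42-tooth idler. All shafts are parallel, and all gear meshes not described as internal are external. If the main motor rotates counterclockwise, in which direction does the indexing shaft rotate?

the main motor → shaft II: external mesh, 1 reversal → CW.
shaft II → the indexing shaft: driver → idler → idler → driven is 3 external meshes, 3 reversals → CCW.
4 reversals in total — an even number — so the indexing shaft turns the same way as the main motor.

counterclockwise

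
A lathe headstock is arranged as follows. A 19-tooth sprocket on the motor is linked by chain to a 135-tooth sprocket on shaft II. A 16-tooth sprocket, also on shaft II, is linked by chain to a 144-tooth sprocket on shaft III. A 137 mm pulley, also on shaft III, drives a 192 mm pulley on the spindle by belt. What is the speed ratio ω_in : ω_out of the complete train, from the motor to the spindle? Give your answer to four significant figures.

89.62

Each stage contributes driven/driver: chain 135/19 = 7.1053, chain 144/16 = 9, belt 192/137 = 1.4015.
Overall: 7.1053 × 9 × 1.4015 = 89.62.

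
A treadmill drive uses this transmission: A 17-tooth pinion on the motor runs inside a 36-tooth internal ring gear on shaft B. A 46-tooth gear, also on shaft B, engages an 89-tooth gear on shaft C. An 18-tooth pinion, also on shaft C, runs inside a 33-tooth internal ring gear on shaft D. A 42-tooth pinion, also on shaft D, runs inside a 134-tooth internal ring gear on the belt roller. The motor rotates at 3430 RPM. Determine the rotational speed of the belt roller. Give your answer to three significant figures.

Internal gear: ratio = 36/17 = 2.1176, so shaft B turns at 3430 / 2.1176 = 1619.7 RPM.
Gear mesh: ratio = 89/46 = 1.9348, so shaft C turns at 1619.7 / 1.9348 = 837.16 RPM.
Internal gear: ratio = 33/18 = 1.8333, so shaft D turns at 837.16 / 1.8333 = 456.63 RPM.
Internal gear: ratio = 134/42 = 3.1905, so the belt roller turns at 456.63 / 3.1905 = 143.12 RPM.

143 RPM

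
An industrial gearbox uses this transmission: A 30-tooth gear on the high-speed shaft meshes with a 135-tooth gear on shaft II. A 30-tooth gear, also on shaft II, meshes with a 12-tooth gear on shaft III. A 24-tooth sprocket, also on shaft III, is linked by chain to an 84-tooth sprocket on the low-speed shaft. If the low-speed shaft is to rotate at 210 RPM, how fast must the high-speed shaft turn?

Overall ratio R = 4.5 × 0.4 × 3.5 = 6.3.
Required input speed = output speed × R = 210 × 6.3 = 1323 RPM.

1323 RPM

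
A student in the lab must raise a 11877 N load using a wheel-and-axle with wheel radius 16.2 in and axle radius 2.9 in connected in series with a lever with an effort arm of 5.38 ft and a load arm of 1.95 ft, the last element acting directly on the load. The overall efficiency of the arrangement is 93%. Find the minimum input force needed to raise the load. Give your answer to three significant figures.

829 N

Wheel-and-axle MA = R/r = 16.2/2.9 = 5.5862.
Lever MA = effort arm / load arm = 5.38/1.95 = 2.759.
Combined ideal MA = 5.5862 × 2.759 = 15.412.
Actual MA = 15.412 × 0.93 = 14.333.
Effort = load / actual MA = 11877 / 14.333 = 828.63 N.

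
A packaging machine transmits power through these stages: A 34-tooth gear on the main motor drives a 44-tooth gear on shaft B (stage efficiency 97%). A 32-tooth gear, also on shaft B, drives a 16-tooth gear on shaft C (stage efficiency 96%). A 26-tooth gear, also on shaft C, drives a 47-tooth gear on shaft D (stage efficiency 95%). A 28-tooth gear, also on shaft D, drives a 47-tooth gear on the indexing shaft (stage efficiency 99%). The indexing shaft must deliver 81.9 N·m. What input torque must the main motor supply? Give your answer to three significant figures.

47.6 N·m

Overall ratio R = 1.2941 × 0.5 × 1.8077 × 1.6786 = 1.9634; overall efficiency η = 0.97 × 0.96 × 0.95 × 0.99 = 0.8758.
Input torque = output torque / (R × η) = 81.9 / (1.9634 × 0.8758) = 47.629 N·m.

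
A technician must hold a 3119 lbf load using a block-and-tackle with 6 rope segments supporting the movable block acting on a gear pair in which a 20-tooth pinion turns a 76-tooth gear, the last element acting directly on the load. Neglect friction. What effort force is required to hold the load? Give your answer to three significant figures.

Block-and-tackle MA = number of supporting rope parts = 6.
Gear pair MA = 76/20 = 3.8.
Combined ideal MA = 6 × 3.8 = 22.8.
Effort = load / MA = 3119 / 22.8 = 136.8 lbf.

137 lbf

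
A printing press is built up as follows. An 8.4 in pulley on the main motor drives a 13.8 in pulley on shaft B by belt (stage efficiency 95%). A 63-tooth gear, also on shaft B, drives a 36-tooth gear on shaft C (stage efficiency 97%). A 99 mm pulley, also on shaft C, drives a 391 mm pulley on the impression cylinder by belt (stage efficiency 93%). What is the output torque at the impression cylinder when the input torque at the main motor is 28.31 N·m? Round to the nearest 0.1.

Belt: ratio = 13.8/8.4 = 1.6429; torque at shaft B = 28.31 × 1.6429 × 0.95 = 44.184 N·m.
Gear mesh: ratio = 36/63 = 0.57143; torque at shaft C = 44.184 × 0.57143 × 0.97 = 24.49 N·m.
Belt: ratio = 391/99 = 3.9495; torque at the impression cylinder = 24.49 × 3.9495 × 0.93 = 89.954 N·m.

90.0 N·m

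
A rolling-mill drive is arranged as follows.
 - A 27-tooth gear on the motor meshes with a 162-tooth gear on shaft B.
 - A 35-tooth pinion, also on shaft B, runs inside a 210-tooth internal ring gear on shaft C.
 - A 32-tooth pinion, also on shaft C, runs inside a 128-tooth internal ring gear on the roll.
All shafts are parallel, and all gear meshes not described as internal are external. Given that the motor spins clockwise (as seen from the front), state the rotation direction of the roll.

counterclockwise

the motor → shaft B: external mesh, 1 reversal → CCW.
shaft B → shaft C: internal mesh, same direction → CCW.
shaft C → the roll: internal mesh, same direction → CCW.
1 reversal in total — an odd number — so the roll turns opposite to the motor.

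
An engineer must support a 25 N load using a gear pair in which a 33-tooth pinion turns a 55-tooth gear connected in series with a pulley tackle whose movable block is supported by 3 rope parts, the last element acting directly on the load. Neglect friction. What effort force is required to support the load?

5 N

Gear pair MA = 55/33 = 1.6667.
Block-and-tackle MA = number of supporting rope parts = 3.
Combined ideal MA = 1.6667 × 3 = 5.
Effort = load / MA = 25 / 5 = 5 N.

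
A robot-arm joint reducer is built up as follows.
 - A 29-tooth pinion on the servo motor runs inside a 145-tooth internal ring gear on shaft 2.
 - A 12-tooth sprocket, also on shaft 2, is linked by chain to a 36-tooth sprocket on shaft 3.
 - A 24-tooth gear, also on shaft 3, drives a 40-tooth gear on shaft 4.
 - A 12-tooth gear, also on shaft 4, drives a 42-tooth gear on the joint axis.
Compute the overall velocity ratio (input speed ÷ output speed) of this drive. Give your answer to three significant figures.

87.5

Each stage contributes driven/driver: internal gear 145/29 = 5, chain 36/12 = 3, gear mesh 40/24 = 1.6667, gear mesh 42/12 = 3.5.
Overall: 5 × 3 × 1.6667 × 3.5 = 87.5.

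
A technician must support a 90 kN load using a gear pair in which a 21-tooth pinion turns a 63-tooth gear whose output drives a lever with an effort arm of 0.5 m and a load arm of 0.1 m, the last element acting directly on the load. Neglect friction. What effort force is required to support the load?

6 kN

Gear pair MA = 63/21 = 3.
Lever MA = effort arm / load arm = 0.5/0.1 = 5.
Combined ideal MA = 3 × 5 = 15.
Effort = load / MA = 90 / 15 = 6 kN.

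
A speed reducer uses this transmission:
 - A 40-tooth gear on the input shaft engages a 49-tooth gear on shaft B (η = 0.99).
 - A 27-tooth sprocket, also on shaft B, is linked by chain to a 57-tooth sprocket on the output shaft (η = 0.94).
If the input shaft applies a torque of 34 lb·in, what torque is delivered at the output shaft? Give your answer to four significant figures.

81.83 lb·in

After the gear mesh (49/40): 34 × 1.225 × 0.99 = 41.234 lb·in
After the chain (57/27): 41.234 × 2.1111 × 0.94 = 81.826 lb·in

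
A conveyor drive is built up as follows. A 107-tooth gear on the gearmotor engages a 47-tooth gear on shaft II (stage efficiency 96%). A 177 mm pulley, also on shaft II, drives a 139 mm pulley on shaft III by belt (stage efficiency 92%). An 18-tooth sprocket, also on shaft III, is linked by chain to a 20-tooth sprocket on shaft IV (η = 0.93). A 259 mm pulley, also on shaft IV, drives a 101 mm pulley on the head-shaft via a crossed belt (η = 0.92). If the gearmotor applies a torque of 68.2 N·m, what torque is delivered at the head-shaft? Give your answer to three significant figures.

7.70 N·m

Gear mesh: ratio = 47/107 = 0.43925; torque at shaft II = 68.2 × 0.43925 × 0.96 = 28.759 N·m.
Belt: ratio = 139/177 = 0.78531; torque at shaft III = 28.759 × 0.78531 × 0.92 = 20.778 N·m.
Chain: ratio = 20/18 = 1.1111; torque at shaft IV = 20.778 × 1.1111 × 0.93 = 21.47 N·m.
Belt: ratio = 101/259 = 0.38996; torque at the head-shaft = 21.47 × 0.38996 × 0.92 = 7.7028 N·m.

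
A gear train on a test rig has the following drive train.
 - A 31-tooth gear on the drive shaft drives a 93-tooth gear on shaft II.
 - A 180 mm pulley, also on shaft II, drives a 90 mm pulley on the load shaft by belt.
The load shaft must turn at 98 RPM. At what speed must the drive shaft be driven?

Overall ratio R = 3 × 0.5 = 1.5.
Required input speed = output speed × R = 98 × 1.5 = 147 RPM.

147 RPM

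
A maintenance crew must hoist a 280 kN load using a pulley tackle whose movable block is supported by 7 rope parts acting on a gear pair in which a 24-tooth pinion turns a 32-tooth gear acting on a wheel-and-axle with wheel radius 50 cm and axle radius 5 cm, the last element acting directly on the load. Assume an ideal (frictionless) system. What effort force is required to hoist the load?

3 kN

Block-and-tackle MA = number of supporting rope parts = 7.
Gear pair MA = 32/24 = 1.3333.
Wheel-and-axle MA = R/r = 50/5 = 10.
Combined ideal MA = 7 × 1.3333 × 10 = 93.333.
Effort = load / MA = 280 / 93.333 = 3 kN.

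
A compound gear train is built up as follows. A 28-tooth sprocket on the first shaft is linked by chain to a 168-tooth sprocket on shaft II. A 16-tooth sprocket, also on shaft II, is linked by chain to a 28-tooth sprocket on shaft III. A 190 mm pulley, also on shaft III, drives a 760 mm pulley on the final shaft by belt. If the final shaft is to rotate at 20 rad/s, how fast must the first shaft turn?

840 rad/s

Overall ratio R = 6 × 1.75 × 4 = 42.
Required input speed = output speed × R = 20 × 42 = 840 rad/s.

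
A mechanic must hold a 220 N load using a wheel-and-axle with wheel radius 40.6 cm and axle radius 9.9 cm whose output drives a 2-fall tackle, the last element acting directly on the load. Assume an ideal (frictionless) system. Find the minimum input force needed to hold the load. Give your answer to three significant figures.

Wheel-and-axle MA = R/r = 40.6/9.9 = 4.101.
Block-and-tackle MA = number of supporting rope parts = 2.
Combined ideal MA = 4.101 × 2 = 8.202.
Effort = load / MA = 220 / 8.202 = 26.823 N.

26.8 N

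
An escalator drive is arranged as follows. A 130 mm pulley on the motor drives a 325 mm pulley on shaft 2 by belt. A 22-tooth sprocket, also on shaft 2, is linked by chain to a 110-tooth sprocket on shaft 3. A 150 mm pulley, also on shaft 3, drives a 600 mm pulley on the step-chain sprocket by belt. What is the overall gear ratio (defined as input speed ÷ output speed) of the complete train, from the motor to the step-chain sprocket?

Each stage contributes driven/driver: belt 325/130 = 2.5, chain 110/22 = 5, belt 600/150 = 4.
Overall: 2.5 × 5 × 4 = 50.

50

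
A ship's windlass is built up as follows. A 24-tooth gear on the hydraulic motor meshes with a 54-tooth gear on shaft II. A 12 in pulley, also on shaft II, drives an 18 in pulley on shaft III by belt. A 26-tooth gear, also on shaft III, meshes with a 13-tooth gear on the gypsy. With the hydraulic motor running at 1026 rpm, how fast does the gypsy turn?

the hydraulic motor → shaft II (gear mesh, 54/24): 1026 ÷ 2.25 = 456 rpm
shaft II → shaft III (belt, 18/12): 456 ÷ 1.5 = 304 rpm
shaft III → the gypsy (gear mesh, 13/26): 304 ÷ 0.5 = 608 rpm

608 rpm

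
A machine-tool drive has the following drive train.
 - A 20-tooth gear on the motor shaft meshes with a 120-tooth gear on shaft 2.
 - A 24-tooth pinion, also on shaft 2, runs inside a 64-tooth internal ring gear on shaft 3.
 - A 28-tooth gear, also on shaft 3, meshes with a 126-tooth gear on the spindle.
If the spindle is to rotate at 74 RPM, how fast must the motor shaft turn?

5328 RPM

Overall ratio R = 6 × 2.6667 × 4.5 = 72.
Required input speed = output speed × R = 74 × 72 = 5328 RPM.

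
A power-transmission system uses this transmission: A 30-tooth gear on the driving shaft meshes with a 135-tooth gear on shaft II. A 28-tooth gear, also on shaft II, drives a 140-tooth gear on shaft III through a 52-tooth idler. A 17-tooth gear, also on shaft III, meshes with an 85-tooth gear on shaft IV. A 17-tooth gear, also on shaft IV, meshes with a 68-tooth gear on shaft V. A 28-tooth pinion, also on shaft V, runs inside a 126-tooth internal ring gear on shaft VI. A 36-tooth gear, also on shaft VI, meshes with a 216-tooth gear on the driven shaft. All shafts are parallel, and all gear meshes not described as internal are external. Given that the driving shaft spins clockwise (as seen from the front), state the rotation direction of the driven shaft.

the driving shaft → shaft II: external mesh, 1 reversal → CCW.
shaft II → shaft III: driver → idler → driven is 2 external meshes, 2 reversals → CCW.
shaft III → shaft IV: external mesh, 1 reversal → CW.
shaft IV → shaft V: external mesh, 1 reversal → CCW.
shaft V → shaft VI: internal mesh, same direction → CCW.
shaft VI → the driven shaft: external mesh, 1 reversal → CW.
6 reversals in total — an even number — so the driven shaft turns the same way as the driving shaft.

clockwise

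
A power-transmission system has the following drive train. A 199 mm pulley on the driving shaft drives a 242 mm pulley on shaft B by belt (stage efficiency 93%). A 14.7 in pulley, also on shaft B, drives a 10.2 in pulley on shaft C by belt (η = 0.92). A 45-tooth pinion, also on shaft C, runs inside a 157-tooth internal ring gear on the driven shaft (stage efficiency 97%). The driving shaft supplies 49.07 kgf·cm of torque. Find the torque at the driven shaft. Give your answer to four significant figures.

Belt: ratio = 242/199 = 1.2161; torque at shaft B = 49.07 × 1.2161 × 0.93 = 55.496 kgf·cm.
Belt: ratio = 10.2/14.7 = 0.69388; torque at shaft C = 55.496 × 0.69388 × 0.92 = 35.427 kgf·cm.
Internal gear: ratio = 157/45 = 3.4889; torque at the driven shaft = 35.427 × 3.4889 × 0.97 = 119.89 kgf·cm.

119.9 kgf·cm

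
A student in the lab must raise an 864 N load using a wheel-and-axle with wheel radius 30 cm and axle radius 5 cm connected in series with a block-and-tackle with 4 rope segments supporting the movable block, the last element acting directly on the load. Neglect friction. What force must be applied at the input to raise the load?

Wheel-and-axle MA = R/r = 30/5 = 6.
Block-and-tackle MA = number of supporting rope parts = 4.
Combined ideal MA = 6 × 4 = 24.
Effort = load / MA = 864 / 24 = 36 N.

36 N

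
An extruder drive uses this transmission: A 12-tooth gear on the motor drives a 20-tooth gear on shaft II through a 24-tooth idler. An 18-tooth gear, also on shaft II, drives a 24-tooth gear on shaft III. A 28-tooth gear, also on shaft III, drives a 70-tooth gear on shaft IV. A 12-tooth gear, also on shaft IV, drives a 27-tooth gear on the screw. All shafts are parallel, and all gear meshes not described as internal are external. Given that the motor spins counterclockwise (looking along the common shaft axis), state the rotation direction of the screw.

the motor → shaft II: driver → idler → driven is 2 external meshes, 2 reversals → CCW.
shaft II → shaft III: external mesh, 1 reversal → CW.
shaft III → shaft IV: external mesh, 1 reversal → CCW.
shaft IV → the screw: external mesh, 1 reversal → CW.
5 reversals in total — an odd number — so the screw turns opposite to the motor.

clockwise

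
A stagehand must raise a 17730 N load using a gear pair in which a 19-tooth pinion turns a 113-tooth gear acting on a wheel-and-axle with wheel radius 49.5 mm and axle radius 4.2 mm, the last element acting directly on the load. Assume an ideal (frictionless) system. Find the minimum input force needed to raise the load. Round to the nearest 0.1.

252.9 N

Gear pair MA = 113/19 = 5.9474.
Wheel-and-axle MA = R/r = 49.5/4.2 = 11.786.
Combined ideal MA = 5.9474 × 11.786 = 70.094.
Effort = load / MA = 17730 / 70.094 = 252.95 N.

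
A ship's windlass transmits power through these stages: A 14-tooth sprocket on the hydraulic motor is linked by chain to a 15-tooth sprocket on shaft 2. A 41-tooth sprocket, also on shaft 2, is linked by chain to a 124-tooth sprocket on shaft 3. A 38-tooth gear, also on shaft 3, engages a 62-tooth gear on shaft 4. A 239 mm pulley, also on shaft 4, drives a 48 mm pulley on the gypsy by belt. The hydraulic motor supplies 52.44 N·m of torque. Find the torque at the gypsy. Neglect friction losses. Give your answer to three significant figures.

After the chain (15/14): 52.44 × 1.0714 = 56.186 N·m
After the chain (124/41): 56.186 × 3.0244 = 169.93 N·m
After the gear mesh (62/38): 169.93 × 1.6316 = 277.25 N·m
After the belt (48/239): 277.25 × 0.20084 = 55.682 N·m

55.7 N·m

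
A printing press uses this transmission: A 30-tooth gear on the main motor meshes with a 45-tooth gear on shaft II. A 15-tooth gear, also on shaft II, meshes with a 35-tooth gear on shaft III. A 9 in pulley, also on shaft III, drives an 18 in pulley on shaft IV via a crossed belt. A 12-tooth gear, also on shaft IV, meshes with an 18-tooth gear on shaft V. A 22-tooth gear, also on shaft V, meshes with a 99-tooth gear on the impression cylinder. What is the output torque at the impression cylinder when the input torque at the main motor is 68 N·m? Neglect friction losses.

3213 N·m

After the gear mesh (45/30): 68 × 1.5 = 102 N·m
After the gear mesh (35/15): 102 × 2.3333 = 238 N·m
After the belt (18/9): 238 × 2 = 476 N·m
After the gear mesh (18/12): 476 × 1.5 = 714 N·m
After the gear mesh (99/22): 714 × 4.5 = 3213 N·m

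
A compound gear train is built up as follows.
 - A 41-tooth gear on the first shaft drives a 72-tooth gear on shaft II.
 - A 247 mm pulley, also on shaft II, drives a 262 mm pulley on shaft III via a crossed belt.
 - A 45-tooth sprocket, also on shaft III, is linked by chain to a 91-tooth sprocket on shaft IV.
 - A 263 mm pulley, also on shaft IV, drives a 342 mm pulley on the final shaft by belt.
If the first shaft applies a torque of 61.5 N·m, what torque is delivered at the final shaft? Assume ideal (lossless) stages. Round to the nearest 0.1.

gear mesh 72/41 = 1.7561 → τ = 61.5·1.7561 = 108 N·m
belt 262/247 = 1.0607 → τ = 108·1.0607 = 114.56 N·m
chain 91/45 = 2.0222 → τ = 114.56·2.0222 = 231.66 N·m
belt 342/263 = 1.3004 → τ = 231.66·1.3004 = 301.25 N·m

301.3 N·m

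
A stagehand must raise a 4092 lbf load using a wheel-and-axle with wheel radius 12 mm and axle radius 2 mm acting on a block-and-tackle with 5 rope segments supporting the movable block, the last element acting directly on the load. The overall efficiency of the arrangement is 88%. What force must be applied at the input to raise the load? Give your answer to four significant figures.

155.0 lbf

Wheel-and-axle MA = R/r = 12/2 = 6.
Block-and-tackle MA = number of supporting rope parts = 5.
Combined ideal MA = 6 × 5 = 30.
Actual MA = 30 × 0.88 = 26.4.
Effort = load / actual MA = 4092 / 26.4 = 155 lbf.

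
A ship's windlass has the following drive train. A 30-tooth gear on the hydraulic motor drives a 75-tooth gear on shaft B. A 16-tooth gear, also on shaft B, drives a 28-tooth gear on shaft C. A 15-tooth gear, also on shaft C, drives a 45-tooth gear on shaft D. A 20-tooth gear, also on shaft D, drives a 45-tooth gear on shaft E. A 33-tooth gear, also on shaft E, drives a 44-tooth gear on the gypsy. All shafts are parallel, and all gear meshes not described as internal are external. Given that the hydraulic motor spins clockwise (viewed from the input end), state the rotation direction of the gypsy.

the hydraulic motor → shaft B: external mesh, 1 reversal → CCW.
shaft B → shaft C: external mesh, 1 reversal → CW.
shaft C → shaft D: external mesh, 1 reversal → CCW.
shaft D → shaft E: external mesh, 1 reversal → CW.
shaft E → the gypsy: external mesh, 1 reversal → CCW.
5 reversals in total — an odd number — so the gypsy turns opposite to the hydraulic motor.

anticlockwise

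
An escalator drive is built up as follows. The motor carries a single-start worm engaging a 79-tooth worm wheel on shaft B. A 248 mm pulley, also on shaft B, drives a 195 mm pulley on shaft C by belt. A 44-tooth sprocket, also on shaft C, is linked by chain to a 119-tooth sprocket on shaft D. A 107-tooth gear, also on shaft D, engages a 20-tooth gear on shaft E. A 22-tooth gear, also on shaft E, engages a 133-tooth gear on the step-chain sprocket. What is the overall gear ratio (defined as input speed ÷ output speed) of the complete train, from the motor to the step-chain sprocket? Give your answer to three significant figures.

190

Each stage contributes driven/driver: worm 79/1 = 79, belt 195/248 = 0.78629, chain 119/44 = 2.7045, gear mesh 20/107 = 0.18692, gear mesh 133/22 = 6.0455.
Overall: 79 × 0.78629 × 2.7045 × 0.18692 × 6.0455 = 189.84.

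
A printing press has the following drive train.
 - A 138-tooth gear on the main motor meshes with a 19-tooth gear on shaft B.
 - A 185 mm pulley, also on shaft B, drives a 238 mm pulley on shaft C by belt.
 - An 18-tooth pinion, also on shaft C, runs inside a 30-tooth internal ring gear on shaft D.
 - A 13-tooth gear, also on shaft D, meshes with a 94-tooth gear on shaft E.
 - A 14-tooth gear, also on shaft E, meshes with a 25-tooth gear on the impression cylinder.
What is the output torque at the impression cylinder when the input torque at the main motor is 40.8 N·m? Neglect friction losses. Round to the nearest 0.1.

Gear mesh: ratio = 19/138 = 0.13768; torque at shaft B = 40.8 × 0.13768 = 5.6174 N·m.
Belt: ratio = 238/185 = 1.2865; torque at shaft C = 5.6174 × 1.2865 = 7.2267 N·m.
Internal gear: ratio = 30/18 = 1.6667; torque at shaft D = 7.2267 × 1.6667 = 12.044 N·m.
Gear mesh: ratio = 94/13 = 7.2308; torque at shaft E = 12.044 × 7.2308 = 87.091 N·m.
Gear mesh: ratio = 25/14 = 1.7857; torque at the impression cylinder = 87.091 × 1.7857 = 155.52 N·m.

155.5 N·m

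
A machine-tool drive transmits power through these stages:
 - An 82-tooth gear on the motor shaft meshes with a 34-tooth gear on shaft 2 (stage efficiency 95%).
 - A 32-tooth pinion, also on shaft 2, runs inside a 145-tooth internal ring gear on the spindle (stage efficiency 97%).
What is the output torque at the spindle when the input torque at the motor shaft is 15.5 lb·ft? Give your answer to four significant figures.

After the gear mesh (34/82): 15.5 × 0.41463 × 0.95 = 6.1055 lb·ft
After the internal gear (145/32): 6.1055 × 4.5312 × 0.97 = 26.836 lb·ft

26.84 lb·ft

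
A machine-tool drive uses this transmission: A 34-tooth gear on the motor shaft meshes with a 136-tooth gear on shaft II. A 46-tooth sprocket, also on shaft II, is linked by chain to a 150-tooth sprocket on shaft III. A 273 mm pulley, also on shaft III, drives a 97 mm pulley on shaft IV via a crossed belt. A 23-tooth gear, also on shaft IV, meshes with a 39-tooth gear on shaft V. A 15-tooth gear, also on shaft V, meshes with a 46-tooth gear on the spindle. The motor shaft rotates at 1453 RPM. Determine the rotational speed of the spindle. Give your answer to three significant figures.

60.3 RPM

the motor shaft → shaft II (gear mesh, 136/34): 1453 ÷ 4 = 363.25 RPM
shaft II → shaft III (chain, 150/46): 363.25 ÷ 3.2609 = 111.4 RPM
shaft III → shaft IV (belt, 97/273): 111.4 ÷ 0.35531 = 313.52 RPM
shaft IV → shaft V (gear mesh, 39/23): 313.52 ÷ 1.6957 = 184.9 RPM
shaft V → the spindle (gear mesh, 46/15): 184.9 ÷ 3.0667 = 60.292 RPM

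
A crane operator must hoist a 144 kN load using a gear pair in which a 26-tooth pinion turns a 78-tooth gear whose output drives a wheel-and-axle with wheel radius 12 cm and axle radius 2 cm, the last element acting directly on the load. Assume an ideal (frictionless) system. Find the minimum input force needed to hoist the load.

Gear pair MA = 78/26 = 3.
Wheel-and-axle MA = R/r = 12/2 = 6.
Combined ideal MA = 3 × 6 = 18.
Effort = load / MA = 144 / 18 = 8 kN.

8 kN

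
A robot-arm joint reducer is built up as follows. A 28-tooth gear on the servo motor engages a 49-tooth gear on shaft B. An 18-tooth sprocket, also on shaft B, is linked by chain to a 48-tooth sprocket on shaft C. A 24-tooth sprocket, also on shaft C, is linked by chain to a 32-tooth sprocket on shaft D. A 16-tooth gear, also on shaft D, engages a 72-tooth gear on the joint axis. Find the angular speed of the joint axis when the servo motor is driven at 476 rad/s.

17 rad/s

the servo motor → shaft B (gear mesh, 49/28): 476 ÷ 1.75 = 272 rad/s
shaft B → shaft C (chain, 48/18): 272 ÷ 2.6667 = 102 rad/s
shaft C → shaft D (chain, 32/24): 102 ÷ 1.3333 = 76.5 rad/s
shaft D → the joint axis (gear mesh, 72/16): 76.5 ÷ 4.5 = 17 rad/s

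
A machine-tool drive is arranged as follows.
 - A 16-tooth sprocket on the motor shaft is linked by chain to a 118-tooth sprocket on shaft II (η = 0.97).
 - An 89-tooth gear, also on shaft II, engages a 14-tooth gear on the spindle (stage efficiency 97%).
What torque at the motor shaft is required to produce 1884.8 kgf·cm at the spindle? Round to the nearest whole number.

1727 kgf·cm

Overall ratio R = 7.375 × 0.1573 = 1.1601; overall efficiency η = 0.97 × 0.97 = 0.9409.
Input torque = output torque / (R × η) = 1884.8 / (1.1601 × 0.9409) = 1726.7 kgf·cm.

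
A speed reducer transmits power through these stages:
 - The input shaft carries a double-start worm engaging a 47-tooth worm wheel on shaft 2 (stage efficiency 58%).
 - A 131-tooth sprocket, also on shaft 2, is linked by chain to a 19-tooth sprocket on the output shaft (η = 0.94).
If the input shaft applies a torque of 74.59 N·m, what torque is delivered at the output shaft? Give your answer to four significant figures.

worm 47/2 = 23.5 → τ = 74.59·23.5·0.58 = 1016.7 N·m
chain 19/131 = 0.14504 → τ = 1016.7·0.14504·0.94 = 138.61 N·m

138.6 N·m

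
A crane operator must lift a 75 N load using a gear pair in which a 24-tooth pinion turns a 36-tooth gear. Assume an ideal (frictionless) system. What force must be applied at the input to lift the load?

50 N

Gear pair MA = 36/24 = 1.5.
Effort = load / MA = 75 / 1.5 = 50 N.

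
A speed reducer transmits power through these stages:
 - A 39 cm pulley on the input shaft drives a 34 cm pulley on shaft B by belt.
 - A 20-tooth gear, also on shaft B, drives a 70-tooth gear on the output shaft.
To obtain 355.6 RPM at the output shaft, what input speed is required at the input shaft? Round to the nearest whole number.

Overall ratio R = 0.87179 × 3.5 = 3.0513.
Required input speed = output speed × R = 355.6 × 3.0513 = 1085 RPM.

1085 RPM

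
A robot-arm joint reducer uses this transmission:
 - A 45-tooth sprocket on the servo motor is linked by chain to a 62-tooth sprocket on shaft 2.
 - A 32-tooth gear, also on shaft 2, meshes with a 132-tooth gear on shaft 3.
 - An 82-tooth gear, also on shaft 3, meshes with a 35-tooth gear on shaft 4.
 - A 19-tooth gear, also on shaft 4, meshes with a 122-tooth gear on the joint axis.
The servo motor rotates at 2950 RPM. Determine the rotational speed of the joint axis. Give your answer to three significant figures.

the servo motor → shaft 2 (chain, 62/45): 2950 ÷ 1.3778 = 2141.1 RPM
shaft 2 → shaft 3 (gear mesh, 132/32): 2141.1 ÷ 4.125 = 519.06 RPM
shaft 3 → shaft 4 (gear mesh, 35/82): 519.06 ÷ 0.42683 = 1216.1 RPM
shaft 4 → the joint axis (gear mesh, 122/19): 1216.1 ÷ 6.4211 = 189.39 RPM

189 RPM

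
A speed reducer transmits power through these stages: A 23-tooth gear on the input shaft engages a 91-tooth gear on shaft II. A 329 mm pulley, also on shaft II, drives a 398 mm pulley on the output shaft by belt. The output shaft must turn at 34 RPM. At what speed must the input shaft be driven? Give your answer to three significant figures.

163 RPM

Overall ratio R = 3.9565 × 1.2097 = 4.7863.
Required input speed = output speed × R = 34 × 4.7863 = 162.73 RPM.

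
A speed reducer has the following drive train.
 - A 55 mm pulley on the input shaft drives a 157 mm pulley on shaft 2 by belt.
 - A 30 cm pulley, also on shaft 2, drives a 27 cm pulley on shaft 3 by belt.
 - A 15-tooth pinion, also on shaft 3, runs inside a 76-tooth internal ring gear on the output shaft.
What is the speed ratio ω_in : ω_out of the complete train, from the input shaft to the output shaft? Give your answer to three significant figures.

13.0

Each stage contributes driven/driver: belt 157/55 = 2.8545, belt 27/30 = 0.9, internal gear 76/15 = 5.0667.
Overall: 2.8545 × 0.9 × 5.0667 = 13.017.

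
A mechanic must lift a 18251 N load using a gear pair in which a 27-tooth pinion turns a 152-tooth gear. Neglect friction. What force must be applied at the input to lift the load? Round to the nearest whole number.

Gear pair MA = 152/27 = 5.6296.
Effort = load / MA = 18251 / 5.6296 = 3242 N.

3242 N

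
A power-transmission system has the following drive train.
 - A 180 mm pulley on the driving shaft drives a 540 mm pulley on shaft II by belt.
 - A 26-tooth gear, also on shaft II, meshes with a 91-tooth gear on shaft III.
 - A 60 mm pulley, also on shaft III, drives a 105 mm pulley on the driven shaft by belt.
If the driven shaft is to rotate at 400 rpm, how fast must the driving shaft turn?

Overall ratio R = 3 × 3.5 × 1.75 = 18.375.
Required input speed = output speed × R = 400 × 18.375 = 7350 rpm.

7350 rpm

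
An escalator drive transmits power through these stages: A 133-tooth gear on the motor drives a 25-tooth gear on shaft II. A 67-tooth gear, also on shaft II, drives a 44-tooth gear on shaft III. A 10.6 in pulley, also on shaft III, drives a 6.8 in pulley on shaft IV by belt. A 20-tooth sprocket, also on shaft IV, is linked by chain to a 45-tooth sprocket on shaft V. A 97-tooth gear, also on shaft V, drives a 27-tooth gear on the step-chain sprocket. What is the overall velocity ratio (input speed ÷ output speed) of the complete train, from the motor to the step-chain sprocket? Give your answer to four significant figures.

Each stage contributes driven/driver: gear mesh 25/133 = 0.18797, gear mesh 44/67 = 0.65672, belt 6.8/10.6 = 0.64151, chain 45/20 = 2.25, gear mesh 27/97 = 0.27835.
Overall: 0.18797 × 0.65672 × 0.64151 × 2.25 × 0.27835 = 0.049596.

0.04960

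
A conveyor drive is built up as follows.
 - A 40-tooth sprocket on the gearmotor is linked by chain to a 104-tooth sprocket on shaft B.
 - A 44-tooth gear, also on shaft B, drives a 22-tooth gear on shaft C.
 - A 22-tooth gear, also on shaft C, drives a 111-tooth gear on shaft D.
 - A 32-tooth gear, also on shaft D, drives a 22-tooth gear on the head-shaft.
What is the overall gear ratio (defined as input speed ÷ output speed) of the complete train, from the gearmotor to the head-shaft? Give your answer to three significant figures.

Each stage contributes driven/driver: chain 104/40 = 2.6, gear mesh 22/44 = 0.5, gear mesh 111/22 = 5.0455, gear mesh 22/32 = 0.6875.
Overall: 2.6 × 0.5 × 5.0455 × 0.6875 = 4.5094.

4.51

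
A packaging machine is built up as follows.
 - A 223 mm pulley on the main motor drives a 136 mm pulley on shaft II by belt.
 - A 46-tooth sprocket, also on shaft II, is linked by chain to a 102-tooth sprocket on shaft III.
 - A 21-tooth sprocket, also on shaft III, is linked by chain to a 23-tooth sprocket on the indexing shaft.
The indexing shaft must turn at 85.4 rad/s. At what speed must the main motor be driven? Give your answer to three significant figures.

Overall ratio R = 0.60987 × 2.2174 × 1.0952 = 1.4811.
Required input speed = output speed × R = 85.4 × 1.4811 = 126.49 rad/s.

126 rad/s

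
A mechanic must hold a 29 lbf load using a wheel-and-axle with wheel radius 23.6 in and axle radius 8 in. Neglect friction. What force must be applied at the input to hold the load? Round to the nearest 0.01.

Wheel-and-axle MA = R/r = 23.6/8 = 2.95.
Effort = load / MA = 29 / 2.95 = 9.8305 lbf.

9.83 lbf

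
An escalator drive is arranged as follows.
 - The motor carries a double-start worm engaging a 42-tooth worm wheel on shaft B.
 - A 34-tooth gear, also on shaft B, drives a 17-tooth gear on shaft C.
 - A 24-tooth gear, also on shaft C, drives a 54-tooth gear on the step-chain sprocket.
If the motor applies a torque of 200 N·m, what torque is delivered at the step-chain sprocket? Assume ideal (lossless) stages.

worm 42/2 = 21 → τ = 200·21 = 4200 N·m
gear mesh 17/34 = 0.5 → τ = 4200·0.5 = 2100 N·m
gear mesh 54/24 = 2.25 → τ = 2100·2.25 = 4725 N·m

4725 N·m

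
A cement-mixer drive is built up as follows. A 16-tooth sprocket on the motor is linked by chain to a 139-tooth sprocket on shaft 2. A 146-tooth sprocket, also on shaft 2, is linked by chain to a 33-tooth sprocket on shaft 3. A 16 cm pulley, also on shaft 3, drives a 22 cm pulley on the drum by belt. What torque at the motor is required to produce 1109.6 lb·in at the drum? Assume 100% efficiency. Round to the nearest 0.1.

411.0 lb·in

Overall ratio R = 8.6875 × 0.22603 × 1.375 = 2.7.
Input torque = output torque / R = 1109.6 / 2.7 = 410.97 lb·in.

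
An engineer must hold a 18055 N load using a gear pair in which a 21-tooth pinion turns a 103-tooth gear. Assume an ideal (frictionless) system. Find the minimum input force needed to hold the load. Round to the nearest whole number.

Gear pair MA = 103/21 = 4.9048.
Effort = load / MA = 18055 / 4.9048 = 3681.1 N.

3681 N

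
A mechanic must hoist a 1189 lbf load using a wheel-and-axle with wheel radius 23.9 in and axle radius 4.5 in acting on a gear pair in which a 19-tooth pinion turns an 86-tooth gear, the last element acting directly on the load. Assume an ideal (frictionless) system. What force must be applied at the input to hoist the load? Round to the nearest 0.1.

49.5 lbf

Wheel-and-axle MA = R/r = 23.9/4.5 = 5.3111.
Gear pair MA = 86/19 = 4.5263.
Combined ideal MA = 5.3111 × 4.5263 = 24.04.
Effort = load / MA = 1189 / 24.04 = 49.46 lbf.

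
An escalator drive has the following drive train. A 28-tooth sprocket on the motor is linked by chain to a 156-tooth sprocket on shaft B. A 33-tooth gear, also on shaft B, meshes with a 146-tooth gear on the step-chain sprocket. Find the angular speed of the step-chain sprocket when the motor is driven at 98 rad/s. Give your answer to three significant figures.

3.98 rad/s

the motor → shaft B (chain, 156/28): 98 ÷ 5.5714 = 17.59 rad/s
shaft B → the step-chain sprocket (gear mesh, 146/33): 17.59 ÷ 4.4242 = 3.9758 rad/s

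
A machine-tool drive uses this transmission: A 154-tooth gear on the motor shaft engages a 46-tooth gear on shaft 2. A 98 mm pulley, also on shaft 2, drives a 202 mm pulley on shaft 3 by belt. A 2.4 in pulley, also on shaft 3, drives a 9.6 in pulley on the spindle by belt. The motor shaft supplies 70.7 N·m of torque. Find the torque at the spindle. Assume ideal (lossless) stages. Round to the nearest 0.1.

174.1 N·m

gear mesh 46/154 = 0.2987 → τ = 70.7·0.2987 = 21.118 N·m
belt 202/98 = 2.0612 → τ = 21.118·2.0612 = 43.529 N·m
belt 9.6/2.4 = 4 → τ = 43.529·4 = 174.12 N·m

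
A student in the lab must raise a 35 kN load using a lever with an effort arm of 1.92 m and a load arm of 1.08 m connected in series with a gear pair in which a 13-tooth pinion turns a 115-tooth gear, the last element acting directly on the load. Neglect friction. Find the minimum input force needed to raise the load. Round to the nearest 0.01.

2.23 kN

Lever MA = effort arm / load arm = 1.92/1.08 = 1.7778.
Gear pair MA = 115/13 = 8.8462.
Combined ideal MA = 1.7778 × 8.8462 = 15.726.
Effort = load / MA = 35 / 15.726 = 2.2255 kN.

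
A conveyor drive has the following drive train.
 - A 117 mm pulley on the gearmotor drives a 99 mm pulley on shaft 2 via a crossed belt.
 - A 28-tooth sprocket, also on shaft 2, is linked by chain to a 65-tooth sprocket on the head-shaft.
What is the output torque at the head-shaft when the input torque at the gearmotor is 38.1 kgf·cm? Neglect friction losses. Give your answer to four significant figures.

74.84 kgf·cm

belt 99/117 = 0.84615 → τ = 38.1·0.84615 = 32.238 kgf·cm
chain 65/28 = 2.3214 → τ = 32.238·2.3214 = 74.839 kgf·cm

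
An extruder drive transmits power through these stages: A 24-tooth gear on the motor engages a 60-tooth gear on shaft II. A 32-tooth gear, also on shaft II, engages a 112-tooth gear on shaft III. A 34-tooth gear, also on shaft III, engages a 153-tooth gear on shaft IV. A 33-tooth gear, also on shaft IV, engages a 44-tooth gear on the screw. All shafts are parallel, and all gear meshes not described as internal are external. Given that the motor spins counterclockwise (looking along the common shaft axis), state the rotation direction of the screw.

the motor → shaft II: external mesh, 1 reversal → CW.
shaft II → shaft III: external mesh, 1 reversal → CCW.
shaft III → shaft IV: external mesh, 1 reversal → CW.
shaft IV → the screw: external mesh, 1 reversal → CCW.
4 reversals in total — an even number — so the screw turns the same way as the motor.

counterclockwise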